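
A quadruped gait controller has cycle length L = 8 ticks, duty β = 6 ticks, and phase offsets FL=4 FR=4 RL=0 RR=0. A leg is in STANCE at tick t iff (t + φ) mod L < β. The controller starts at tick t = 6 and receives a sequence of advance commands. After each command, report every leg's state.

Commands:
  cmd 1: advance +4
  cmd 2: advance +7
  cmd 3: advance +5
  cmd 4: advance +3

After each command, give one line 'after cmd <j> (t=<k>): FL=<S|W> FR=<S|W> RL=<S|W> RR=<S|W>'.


start t=6: FL=S FR=S RL=W RR=W
cmd 1: advance +4 → t=10, phase=(6,6,2,2) → FL=W FR=W RL=S RR=S
cmd 2: advance +7 → t=17, phase=(5,5,1,1) → FL=S FR=S RL=S RR=S
cmd 3: advance +5 → t=22, phase=(2,2,6,6) → FL=S FR=S RL=W RR=W
cmd 4: advance +3 → t=25, phase=(5,5,1,1) → FL=S FR=S RL=S RR=S

after cmd 1 (t=10): FL=W FR=W RL=S RR=S
after cmd 2 (t=17): FL=S FR=S RL=S RR=S
after cmd 3 (t=22): FL=S FR=S RL=W RR=W
after cmd 4 (t=25): FL=S FR=S RL=S RR=S


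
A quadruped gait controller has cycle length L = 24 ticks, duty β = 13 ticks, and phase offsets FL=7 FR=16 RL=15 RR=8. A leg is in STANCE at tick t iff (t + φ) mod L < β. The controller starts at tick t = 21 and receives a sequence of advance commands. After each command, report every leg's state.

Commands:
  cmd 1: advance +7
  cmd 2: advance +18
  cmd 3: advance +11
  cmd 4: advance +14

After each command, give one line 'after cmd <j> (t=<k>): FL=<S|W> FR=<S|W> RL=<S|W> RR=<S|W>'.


after cmd 1 (t=28): FL=S FR=W RL=W RR=S
after cmd 2 (t=46): FL=S FR=W RL=W RR=S
after cmd 3 (t=57): FL=W FR=S RL=S RR=W
after cmd 4 (t=71): FL=S FR=W RL=W RR=S

start t=21: FL=S FR=W RL=S RR=S
cmd 1: advance +7 → t=28, phase=(11,20,19,12) → FL=S FR=W RL=W RR=S
cmd 2: advance +18 → t=46, phase=(5,14,13,6) → FL=S FR=W RL=W RR=S
cmd 3: advance +11 → t=57, phase=(16,1,0,17) → FL=W FR=S RL=S RR=W
cmd 4: advance +14 → t=71, phase=(6,15,14,7) → FL=S FR=W RL=W RR=S


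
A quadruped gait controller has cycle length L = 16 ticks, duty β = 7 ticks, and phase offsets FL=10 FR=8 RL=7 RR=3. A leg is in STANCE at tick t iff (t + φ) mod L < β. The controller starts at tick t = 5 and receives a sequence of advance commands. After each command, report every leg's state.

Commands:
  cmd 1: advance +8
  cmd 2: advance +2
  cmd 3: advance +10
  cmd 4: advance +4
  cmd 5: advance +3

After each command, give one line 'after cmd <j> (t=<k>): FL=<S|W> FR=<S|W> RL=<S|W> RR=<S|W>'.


start t=5: FL=W FR=W RL=W RR=W
cmd 1: advance +8 → t=13, phase=(7,5,4,0) → FL=W FR=S RL=S RR=S
cmd 2: advance +2 → t=15, phase=(9,7,6,2) → FL=W FR=W RL=S RR=S
cmd 3: advance +10 → t=25, phase=(3,1,0,12) → FL=S FR=S RL=S RR=W
cmd 4: advance +4 → t=29, phase=(7,5,4,0) → FL=W FR=S RL=S RR=S
cmd 5: advance +3 → t=32, phase=(10,8,7,3) → FL=W FR=W RL=W RR=S

after cmd 1 (t=13): FL=W FR=S RL=S RR=S
after cmd 2 (t=15): FL=W FR=W RL=S RR=S
after cmd 3 (t=25): FL=S FR=S RL=S RR=W
after cmd 4 (t=29): FL=W FR=S RL=S RR=S
after cmd 5 (t=32): FL=W FR=W RL=W RR=S


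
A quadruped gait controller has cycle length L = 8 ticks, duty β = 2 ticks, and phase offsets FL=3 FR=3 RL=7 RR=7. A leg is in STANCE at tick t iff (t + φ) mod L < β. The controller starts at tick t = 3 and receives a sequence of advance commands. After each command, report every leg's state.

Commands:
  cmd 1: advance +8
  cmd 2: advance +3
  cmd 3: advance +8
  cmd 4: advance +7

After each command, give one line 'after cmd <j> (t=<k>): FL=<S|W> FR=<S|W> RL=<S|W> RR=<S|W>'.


after cmd 1 (t=11): FL=W FR=W RL=W RR=W
after cmd 2 (t=14): FL=S FR=S RL=W RR=W
after cmd 3 (t=22): FL=S FR=S RL=W RR=W
after cmd 4 (t=29): FL=S FR=S RL=W RR=W

start t=3: FL=W FR=W RL=W RR=W
cmd 1: advance +8 → t=11, phase=(6,6,2,2) → FL=W FR=W RL=W RR=W
cmd 2: advance +3 → t=14, phase=(1,1,5,5) → FL=S FR=S RL=W RR=W
cmd 3: advance +8 → t=22, phase=(1,1,5,5) → FL=S FR=S RL=W RR=W
cmd 4: advance +7 → t=29, phase=(0,0,4,4) → FL=S FR=S RL=W RR=W


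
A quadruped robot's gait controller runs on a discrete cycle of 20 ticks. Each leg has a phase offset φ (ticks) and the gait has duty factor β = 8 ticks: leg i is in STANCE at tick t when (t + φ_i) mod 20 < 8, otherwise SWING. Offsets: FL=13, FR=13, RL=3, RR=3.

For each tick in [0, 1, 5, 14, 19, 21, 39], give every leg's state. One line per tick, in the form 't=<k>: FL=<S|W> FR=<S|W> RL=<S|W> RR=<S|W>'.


t=0: phase=(13,13,3,3) vs β=8 → FL=W FR=W RL=S RR=S
t=1: phase=(14,14,4,4) vs β=8 → FL=W FR=W RL=S RR=S
t=5: phase=(18,18,8,8) vs β=8 → FL=W FR=W RL=W RR=W
t=14: phase=(7,7,17,17) vs β=8 → FL=S FR=S RL=W RR=W
t=19: phase=(12,12,2,2) vs β=8 → FL=W FR=W RL=S RR=S
t=21: phase=(14,14,4,4) vs β=8 → FL=W FR=W RL=S RR=S
t=39: phase=(12,12,2,2) vs β=8 → FL=W FR=W RL=S RR=S

t=0: FL=W FR=W RL=S RR=S
t=1: FL=W FR=W RL=S RR=S
t=5: FL=W FR=W RL=W RR=W
t=14: FL=S FR=S RL=W RR=W
t=19: FL=W FR=W RL=S RR=S
t=21: FL=W FR=W RL=S RR=S
t=39: FL=W FR=W RL=S RR=S


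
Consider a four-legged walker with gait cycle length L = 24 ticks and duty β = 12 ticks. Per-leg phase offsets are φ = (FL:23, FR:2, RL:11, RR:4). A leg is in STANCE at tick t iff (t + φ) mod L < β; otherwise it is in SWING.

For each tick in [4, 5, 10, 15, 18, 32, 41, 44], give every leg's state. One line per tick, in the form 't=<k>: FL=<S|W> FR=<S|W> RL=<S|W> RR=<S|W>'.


t=4: phase=(3,6,15,8) vs β=12 → FL=S FR=S RL=W RR=S
t=5: phase=(4,7,16,9) vs β=12 → FL=S FR=S RL=W RR=S
t=10: phase=(9,12,21,14) vs β=12 → FL=S FR=W RL=W RR=W
t=15: phase=(14,17,2,19) vs β=12 → FL=W FR=W RL=S RR=W
t=18: phase=(17,20,5,22) vs β=12 → FL=W FR=W RL=S RR=W
t=32: phase=(7,10,19,12) vs β=12 → FL=S FR=S RL=W RR=W
t=41: phase=(16,19,4,21) vs β=12 → FL=W FR=W RL=S RR=W
t=44: phase=(19,22,7,0) vs β=12 → FL=W FR=W RL=S RR=S

t=4: FL=S FR=S RL=W RR=S
t=5: FL=S FR=S RL=W RR=S
t=10: FL=S FR=W RL=W RR=W
t=15: FL=W FR=W RL=S RR=W
t=18: FL=W FR=W RL=S RR=W
t=32: FL=S FR=S RL=W RR=W
t=41: FL=W FR=W RL=S RR=W
t=44: FL=W FR=W RL=S RR=S


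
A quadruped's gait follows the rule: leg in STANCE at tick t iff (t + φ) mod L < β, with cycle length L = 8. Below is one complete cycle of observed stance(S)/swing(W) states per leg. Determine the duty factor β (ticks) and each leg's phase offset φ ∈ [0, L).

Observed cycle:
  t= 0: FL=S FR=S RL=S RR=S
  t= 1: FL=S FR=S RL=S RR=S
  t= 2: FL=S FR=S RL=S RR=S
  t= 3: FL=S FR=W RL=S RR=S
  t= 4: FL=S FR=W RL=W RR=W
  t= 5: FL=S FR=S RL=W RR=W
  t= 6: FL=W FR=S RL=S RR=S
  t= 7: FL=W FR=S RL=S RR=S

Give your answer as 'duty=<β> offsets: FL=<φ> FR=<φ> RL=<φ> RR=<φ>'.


duty β = stance ticks per leg = 6
FL: stance ticks = 6; W→S at t=0 → φ=0
FR: stance ticks = 6; W→S at t=5 → φ=3
RL: stance ticks = 6; W→S at t=6 → φ=2
RR: stance ticks = 6; W→S at t=6 → φ=2

duty=6 offsets: FL=0 FR=3 RL=2 RR=2


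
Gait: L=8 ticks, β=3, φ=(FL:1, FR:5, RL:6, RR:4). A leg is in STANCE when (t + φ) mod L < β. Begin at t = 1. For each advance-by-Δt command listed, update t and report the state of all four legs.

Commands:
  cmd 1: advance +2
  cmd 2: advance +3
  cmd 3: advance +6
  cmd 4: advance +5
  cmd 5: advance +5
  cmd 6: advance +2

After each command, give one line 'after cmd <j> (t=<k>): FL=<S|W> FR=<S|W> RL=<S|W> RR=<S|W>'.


start t=1: FL=S FR=W RL=W RR=W
cmd 1: advance +2 → t=3, phase=(4,0,1,7) → FL=W FR=S RL=S RR=W
cmd 2: advance +3 → t=6, phase=(7,3,4,2) → FL=W FR=W RL=W RR=S
cmd 3: advance +6 → t=12, phase=(5,1,2,0) → FL=W FR=S RL=S RR=S
cmd 4: advance +5 → t=17, phase=(2,6,7,5) → FL=S FR=W RL=W RR=W
cmd 5: advance +5 → t=22, phase=(7,3,4,2) → FL=W FR=W RL=W RR=S
cmd 6: advance +2 → t=24, phase=(1,5,6,4) → FL=S FR=W RL=W RR=W

after cmd 1 (t=3): FL=W FR=S RL=S RR=W
after cmd 2 (t=6): FL=W FR=W RL=W RR=S
after cmd 3 (t=12): FL=W FR=S RL=S RR=S
after cmd 4 (t=17): FL=S FR=W RL=W RR=W
after cmd 5 (t=22): FL=W FR=W RL=W RR=S
after cmd 6 (t=24): FL=S FR=W RL=W RR=W


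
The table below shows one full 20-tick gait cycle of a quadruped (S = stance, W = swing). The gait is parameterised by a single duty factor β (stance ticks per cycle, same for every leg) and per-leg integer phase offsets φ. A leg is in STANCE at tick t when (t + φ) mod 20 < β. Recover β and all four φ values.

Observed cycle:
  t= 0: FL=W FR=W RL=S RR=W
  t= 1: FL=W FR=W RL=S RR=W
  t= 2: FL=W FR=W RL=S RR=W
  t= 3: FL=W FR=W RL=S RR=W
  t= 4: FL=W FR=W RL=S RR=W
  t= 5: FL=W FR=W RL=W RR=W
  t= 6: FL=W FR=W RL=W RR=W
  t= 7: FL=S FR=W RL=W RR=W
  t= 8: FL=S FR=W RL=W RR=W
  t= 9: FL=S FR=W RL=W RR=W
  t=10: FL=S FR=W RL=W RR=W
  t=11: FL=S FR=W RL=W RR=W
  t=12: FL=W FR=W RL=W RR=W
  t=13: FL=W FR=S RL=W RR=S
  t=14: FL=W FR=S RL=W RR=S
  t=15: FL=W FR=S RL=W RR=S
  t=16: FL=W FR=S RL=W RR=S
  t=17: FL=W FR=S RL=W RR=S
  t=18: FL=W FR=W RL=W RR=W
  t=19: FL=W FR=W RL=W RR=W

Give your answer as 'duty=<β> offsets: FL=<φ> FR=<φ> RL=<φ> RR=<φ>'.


duty=5 offsets: FL=13 FR=7 RL=0 RR=7

duty β = stance ticks per leg = 5
FL: stance ticks = 5; W→S at t=7 → φ=13
FR: stance ticks = 5; W→S at t=13 → φ=7
RL: stance ticks = 5; W→S at t=0 → φ=0
RR: stance ticks = 5; W→S at t=13 → φ=7


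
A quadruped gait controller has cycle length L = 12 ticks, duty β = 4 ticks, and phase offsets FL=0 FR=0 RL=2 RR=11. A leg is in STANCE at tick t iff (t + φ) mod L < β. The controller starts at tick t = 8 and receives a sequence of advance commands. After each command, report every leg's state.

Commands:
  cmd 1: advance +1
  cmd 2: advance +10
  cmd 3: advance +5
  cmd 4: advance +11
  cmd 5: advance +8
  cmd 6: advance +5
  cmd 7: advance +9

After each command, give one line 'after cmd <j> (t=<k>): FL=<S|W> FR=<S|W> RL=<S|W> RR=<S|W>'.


after cmd 1 (t=9): FL=W FR=W RL=W RR=W
after cmd 2 (t=19): FL=W FR=W RL=W RR=W
after cmd 3 (t=24): FL=S FR=S RL=S RR=W
after cmd 4 (t=35): FL=W FR=W RL=S RR=W
after cmd 5 (t=43): FL=W FR=W RL=W RR=W
after cmd 6 (t=48): FL=S FR=S RL=S RR=W
after cmd 7 (t=57): FL=W FR=W RL=W RR=W

start t=8: FL=W FR=W RL=W RR=W
cmd 1: advance +1 → t=9, phase=(9,9,11,8) → FL=W FR=W RL=W RR=W
cmd 2: advance +10 → t=19, phase=(7,7,9,6) → FL=W FR=W RL=W RR=W
cmd 3: advance +5 → t=24, phase=(0,0,2,11) → FL=S FR=S RL=S RR=W
cmd 4: advance +11 → t=35, phase=(11,11,1,10) → FL=W FR=W RL=S RR=W
cmd 5: advance +8 → t=43, phase=(7,7,9,6) → FL=W FR=W RL=W RR=W
cmd 6: advance +5 → t=48, phase=(0,0,2,11) → FL=S FR=S RL=S RR=W
cmd 7: advance +9 → t=57, phase=(9,9,11,8) → FL=W FR=W RL=W RR=W


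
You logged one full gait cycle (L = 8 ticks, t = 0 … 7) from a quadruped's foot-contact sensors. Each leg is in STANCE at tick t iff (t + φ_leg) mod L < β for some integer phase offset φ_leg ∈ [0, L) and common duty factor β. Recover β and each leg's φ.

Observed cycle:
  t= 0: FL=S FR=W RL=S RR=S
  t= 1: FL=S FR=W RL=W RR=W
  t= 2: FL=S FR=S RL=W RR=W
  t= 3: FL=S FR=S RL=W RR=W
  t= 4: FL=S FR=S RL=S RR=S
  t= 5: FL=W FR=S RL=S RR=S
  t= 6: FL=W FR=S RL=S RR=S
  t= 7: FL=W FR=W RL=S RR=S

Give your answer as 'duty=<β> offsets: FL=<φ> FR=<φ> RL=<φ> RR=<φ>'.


duty β = stance ticks per leg = 5
FL: stance ticks = 5; W→S at t=0 → φ=0
FR: stance ticks = 5; W→S at t=2 → φ=6
RL: stance ticks = 5; W→S at t=4 → φ=4
RR: stance ticks = 5; W→S at t=4 → φ=4

duty=5 offsets: FL=0 FR=6 RL=4 RR=4


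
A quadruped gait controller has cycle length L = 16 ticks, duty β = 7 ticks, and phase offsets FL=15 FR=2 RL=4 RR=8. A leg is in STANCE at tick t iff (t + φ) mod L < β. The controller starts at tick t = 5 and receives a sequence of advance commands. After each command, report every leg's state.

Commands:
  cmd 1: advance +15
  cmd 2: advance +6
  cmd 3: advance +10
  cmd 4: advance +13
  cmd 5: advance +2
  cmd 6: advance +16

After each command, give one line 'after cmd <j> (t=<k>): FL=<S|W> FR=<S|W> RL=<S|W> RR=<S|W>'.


start t=5: FL=S FR=W RL=W RR=W
cmd 1: advance +15 → t=20, phase=(3,6,8,12) → FL=S FR=S RL=W RR=W
cmd 2: advance +6 → t=26, phase=(9,12,14,2) → FL=W FR=W RL=W RR=S
cmd 3: advance +10 → t=36, phase=(3,6,8,12) → FL=S FR=S RL=W RR=W
cmd 4: advance +13 → t=49, phase=(0,3,5,9) → FL=S FR=S RL=S RR=W
cmd 5: advance +2 → t=51, phase=(2,5,7,11) → FL=S FR=S RL=W RR=W
cmd 6: advance +16 → t=67, phase=(2,5,7,11) → FL=S FR=S RL=W RR=W

after cmd 1 (t=20): FL=S FR=S RL=W RR=W
after cmd 2 (t=26): FL=W FR=W RL=W RR=S
after cmd 3 (t=36): FL=S FR=S RL=W RR=W
after cmd 4 (t=49): FL=S FR=S RL=S RR=W
after cmd 5 (t=51): FL=S FR=S RL=W RR=W
after cmd 6 (t=67): FL=S FR=S RL=W RR=W


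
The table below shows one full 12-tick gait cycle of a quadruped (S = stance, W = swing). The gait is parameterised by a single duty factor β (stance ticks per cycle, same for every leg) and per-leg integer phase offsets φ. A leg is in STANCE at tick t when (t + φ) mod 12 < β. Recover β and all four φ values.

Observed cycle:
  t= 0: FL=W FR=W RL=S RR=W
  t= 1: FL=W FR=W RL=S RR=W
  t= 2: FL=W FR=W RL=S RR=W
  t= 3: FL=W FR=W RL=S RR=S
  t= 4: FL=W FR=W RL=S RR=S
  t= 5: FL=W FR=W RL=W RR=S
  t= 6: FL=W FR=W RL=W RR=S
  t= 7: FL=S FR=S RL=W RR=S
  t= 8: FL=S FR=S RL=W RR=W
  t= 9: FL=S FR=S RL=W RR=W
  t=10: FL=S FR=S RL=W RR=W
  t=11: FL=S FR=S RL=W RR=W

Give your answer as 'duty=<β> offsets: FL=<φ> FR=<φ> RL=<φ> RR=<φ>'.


duty=5 offsets: FL=5 FR=5 RL=0 RR=9

duty β = stance ticks per leg = 5
FL: stance ticks = 5; W→S at t=7 → φ=5
FR: stance ticks = 5; W→S at t=7 → φ=5
RL: stance ticks = 5; W→S at t=0 → φ=0
RR: stance ticks = 5; W→S at t=3 → φ=9


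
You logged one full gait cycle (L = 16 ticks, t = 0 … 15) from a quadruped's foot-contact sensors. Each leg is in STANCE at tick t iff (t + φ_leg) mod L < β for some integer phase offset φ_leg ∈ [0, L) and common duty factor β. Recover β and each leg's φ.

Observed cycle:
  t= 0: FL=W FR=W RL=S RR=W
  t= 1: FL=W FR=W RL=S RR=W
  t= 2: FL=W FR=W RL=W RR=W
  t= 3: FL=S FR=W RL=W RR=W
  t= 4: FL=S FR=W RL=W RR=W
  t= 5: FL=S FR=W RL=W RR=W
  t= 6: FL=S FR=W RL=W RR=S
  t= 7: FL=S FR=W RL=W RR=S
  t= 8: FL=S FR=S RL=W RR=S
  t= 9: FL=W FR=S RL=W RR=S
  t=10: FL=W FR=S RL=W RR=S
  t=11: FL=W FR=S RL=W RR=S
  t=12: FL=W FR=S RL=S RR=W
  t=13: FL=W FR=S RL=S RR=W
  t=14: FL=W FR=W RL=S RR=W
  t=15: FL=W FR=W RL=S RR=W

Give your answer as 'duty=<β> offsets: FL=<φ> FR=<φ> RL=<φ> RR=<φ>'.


duty β = stance ticks per leg = 6
FL: stance ticks = 6; W→S at t=3 → φ=13
FR: stance ticks = 6; W→S at t=8 → φ=8
RL: stance ticks = 6; W→S at t=12 → φ=4
RR: stance ticks = 6; W→S at t=6 → φ=10

duty=6 offsets: FL=13 FR=8 RL=4 RR=10


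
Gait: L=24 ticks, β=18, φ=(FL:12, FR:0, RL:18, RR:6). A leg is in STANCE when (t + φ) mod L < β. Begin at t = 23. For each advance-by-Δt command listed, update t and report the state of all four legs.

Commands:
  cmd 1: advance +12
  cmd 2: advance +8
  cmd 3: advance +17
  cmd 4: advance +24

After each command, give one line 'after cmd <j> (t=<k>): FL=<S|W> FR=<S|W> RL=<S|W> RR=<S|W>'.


after cmd 1 (t=35): FL=W FR=S RL=S RR=S
after cmd 2 (t=43): FL=S FR=W RL=S RR=S
after cmd 3 (t=60): FL=S FR=S RL=S RR=W
after cmd 4 (t=84): FL=S FR=S RL=S RR=W

start t=23: FL=S FR=W RL=S RR=S
cmd 1: advance +12 → t=35, phase=(23,11,5,17) → FL=W FR=S RL=S RR=S
cmd 2: advance +8 → t=43, phase=(7,19,13,1) → FL=S FR=W RL=S RR=S
cmd 3: advance +17 → t=60, phase=(0,12,6,18) → FL=S FR=S RL=S RR=W
cmd 4: advance +24 → t=84, phase=(0,12,6,18) → FL=S FR=S RL=S RR=W


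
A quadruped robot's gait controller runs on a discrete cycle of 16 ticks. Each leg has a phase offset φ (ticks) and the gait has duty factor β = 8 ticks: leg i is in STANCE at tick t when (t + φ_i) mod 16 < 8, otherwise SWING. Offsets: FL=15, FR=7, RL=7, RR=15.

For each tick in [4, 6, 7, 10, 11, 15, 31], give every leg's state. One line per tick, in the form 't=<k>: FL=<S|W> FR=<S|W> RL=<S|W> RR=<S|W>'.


t=4: FL=S FR=W RL=W RR=S
t=6: FL=S FR=W RL=W RR=S
t=7: FL=S FR=W RL=W RR=S
t=10: FL=W FR=S RL=S RR=W
t=11: FL=W FR=S RL=S RR=W
t=15: FL=W FR=S RL=S RR=W
t=31: FL=W FR=S RL=S RR=W

t=4: phase=(3,11,11,3) vs β=8 → FL=S FR=W RL=W RR=S
t=6: phase=(5,13,13,5) vs β=8 → FL=S FR=W RL=W RR=S
t=7: phase=(6,14,14,6) vs β=8 → FL=S FR=W RL=W RR=S
t=10: phase=(9,1,1,9) vs β=8 → FL=W FR=S RL=S RR=W
t=11: phase=(10,2,2,10) vs β=8 → FL=W FR=S RL=S RR=W
t=15: phase=(14,6,6,14) vs β=8 → FL=W FR=S RL=S RR=W
t=31: phase=(14,6,6,14) vs β=8 → FL=W FR=S RL=S RR=W


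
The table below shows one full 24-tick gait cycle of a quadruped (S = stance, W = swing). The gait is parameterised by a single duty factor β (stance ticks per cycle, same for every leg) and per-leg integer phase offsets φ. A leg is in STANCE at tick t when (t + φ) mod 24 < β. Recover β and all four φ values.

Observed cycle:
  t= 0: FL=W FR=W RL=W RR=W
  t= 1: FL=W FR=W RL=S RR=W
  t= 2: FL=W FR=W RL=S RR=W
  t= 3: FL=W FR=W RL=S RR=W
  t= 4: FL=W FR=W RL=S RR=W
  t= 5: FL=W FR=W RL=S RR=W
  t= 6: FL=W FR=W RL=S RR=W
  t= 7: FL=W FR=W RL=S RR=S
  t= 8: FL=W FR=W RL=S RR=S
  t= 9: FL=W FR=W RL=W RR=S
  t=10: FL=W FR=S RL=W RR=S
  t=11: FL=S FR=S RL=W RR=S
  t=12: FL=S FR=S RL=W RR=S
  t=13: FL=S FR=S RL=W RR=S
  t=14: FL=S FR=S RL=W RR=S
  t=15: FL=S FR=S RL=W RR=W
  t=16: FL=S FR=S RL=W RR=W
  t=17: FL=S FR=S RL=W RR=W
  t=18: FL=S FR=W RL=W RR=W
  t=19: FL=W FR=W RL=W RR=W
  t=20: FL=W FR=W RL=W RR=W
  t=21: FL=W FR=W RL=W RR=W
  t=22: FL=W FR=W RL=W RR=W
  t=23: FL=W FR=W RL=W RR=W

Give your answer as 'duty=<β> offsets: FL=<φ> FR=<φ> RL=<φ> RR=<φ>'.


duty β = stance ticks per leg = 8
FL: stance ticks = 8; W→S at t=11 → φ=13
FR: stance ticks = 8; W→S at t=10 → φ=14
RL: stance ticks = 8; W→S at t=1 → φ=23
RR: stance ticks = 8; W→S at t=7 → φ=17

duty=8 offsets: FL=13 FR=14 RL=23 RR=17


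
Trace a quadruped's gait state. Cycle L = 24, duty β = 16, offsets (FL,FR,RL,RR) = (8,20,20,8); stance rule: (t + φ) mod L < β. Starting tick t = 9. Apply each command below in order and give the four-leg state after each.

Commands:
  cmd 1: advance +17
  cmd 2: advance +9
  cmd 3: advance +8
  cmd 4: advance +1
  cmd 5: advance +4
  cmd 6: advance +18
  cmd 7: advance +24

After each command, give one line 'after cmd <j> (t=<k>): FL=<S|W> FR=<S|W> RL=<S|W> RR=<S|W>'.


start t=9: FL=W FR=S RL=S RR=W
cmd 1: advance +17 → t=26, phase=(10,22,22,10) → FL=S FR=W RL=W RR=S
cmd 2: advance +9 → t=35, phase=(19,7,7,19) → FL=W FR=S RL=S RR=W
cmd 3: advance +8 → t=43, phase=(3,15,15,3) → FL=S FR=S RL=S RR=S
cmd 4: advance +1 → t=44, phase=(4,16,16,4) → FL=S FR=W RL=W RR=S
cmd 5: advance +4 → t=48, phase=(8,20,20,8) → FL=S FR=W RL=W RR=S
cmd 6: advance +18 → t=66, phase=(2,14,14,2) → FL=S FR=S RL=S RR=S
cmd 7: advance +24 → t=90, phase=(2,14,14,2) → FL=S FR=S RL=S RR=S

after cmd 1 (t=26): FL=S FR=W RL=W RR=S
after cmd 2 (t=35): FL=W FR=S RL=S RR=W
after cmd 3 (t=43): FL=S FR=S RL=S RR=S
after cmd 4 (t=44): FL=S FR=W RL=W RR=S
after cmd 5 (t=48): FL=S FR=W RL=W RR=S
after cmd 6 (t=66): FL=S FR=S RL=S RR=S
after cmd 7 (t=90): FL=S FR=S RL=S RR=S


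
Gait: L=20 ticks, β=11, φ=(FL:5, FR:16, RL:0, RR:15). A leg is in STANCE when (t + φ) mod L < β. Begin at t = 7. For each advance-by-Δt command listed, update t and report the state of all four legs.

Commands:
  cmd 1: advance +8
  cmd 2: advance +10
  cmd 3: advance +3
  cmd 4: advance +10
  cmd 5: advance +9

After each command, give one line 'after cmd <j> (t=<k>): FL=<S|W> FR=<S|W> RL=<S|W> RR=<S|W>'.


start t=7: FL=W FR=S RL=S RR=S
cmd 1: advance +8 → t=15, phase=(0,11,15,10) → FL=S FR=W RL=W RR=S
cmd 2: advance +10 → t=25, phase=(10,1,5,0) → FL=S FR=S RL=S RR=S
cmd 3: advance +3 → t=28, phase=(13,4,8,3) → FL=W FR=S RL=S RR=S
cmd 4: advance +10 → t=38, phase=(3,14,18,13) → FL=S FR=W RL=W RR=W
cmd 5: advance +9 → t=47, phase=(12,3,7,2) → FL=W FR=S RL=S RR=S

after cmd 1 (t=15): FL=S FR=W RL=W RR=S
after cmd 2 (t=25): FL=S FR=S RL=S RR=S
after cmd 3 (t=28): FL=W FR=S RL=S RR=S
after cmd 4 (t=38): FL=S FR=W RL=W RR=W
after cmd 5 (t=47): FL=W FR=S RL=S RR=S


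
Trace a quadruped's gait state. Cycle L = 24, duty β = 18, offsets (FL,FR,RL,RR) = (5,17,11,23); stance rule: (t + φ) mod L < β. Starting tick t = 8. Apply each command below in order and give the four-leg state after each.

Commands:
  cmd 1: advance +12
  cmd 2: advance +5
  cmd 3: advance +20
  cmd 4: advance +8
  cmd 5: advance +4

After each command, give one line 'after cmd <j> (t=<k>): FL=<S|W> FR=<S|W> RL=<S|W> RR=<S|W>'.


start t=8: FL=S FR=S RL=W RR=S
cmd 1: advance +12 → t=20, phase=(1,13,7,19) → FL=S FR=S RL=S RR=W
cmd 2: advance +5 → t=25, phase=(6,18,12,0) → FL=S FR=W RL=S RR=S
cmd 3: advance +20 → t=45, phase=(2,14,8,20) → FL=S FR=S RL=S RR=W
cmd 4: advance +8 → t=53, phase=(10,22,16,4) → FL=S FR=W RL=S RR=S
cmd 5: advance +4 → t=57, phase=(14,2,20,8) → FL=S FR=S RL=W RR=S

after cmd 1 (t=20): FL=S FR=S RL=S RR=W
after cmd 2 (t=25): FL=S FR=W RL=S RR=S
after cmd 3 (t=45): FL=S FR=S RL=S RR=W
after cmd 4 (t=53): FL=S FR=W RL=S RR=S
after cmd 5 (t=57): FL=S FR=S RL=W RR=S


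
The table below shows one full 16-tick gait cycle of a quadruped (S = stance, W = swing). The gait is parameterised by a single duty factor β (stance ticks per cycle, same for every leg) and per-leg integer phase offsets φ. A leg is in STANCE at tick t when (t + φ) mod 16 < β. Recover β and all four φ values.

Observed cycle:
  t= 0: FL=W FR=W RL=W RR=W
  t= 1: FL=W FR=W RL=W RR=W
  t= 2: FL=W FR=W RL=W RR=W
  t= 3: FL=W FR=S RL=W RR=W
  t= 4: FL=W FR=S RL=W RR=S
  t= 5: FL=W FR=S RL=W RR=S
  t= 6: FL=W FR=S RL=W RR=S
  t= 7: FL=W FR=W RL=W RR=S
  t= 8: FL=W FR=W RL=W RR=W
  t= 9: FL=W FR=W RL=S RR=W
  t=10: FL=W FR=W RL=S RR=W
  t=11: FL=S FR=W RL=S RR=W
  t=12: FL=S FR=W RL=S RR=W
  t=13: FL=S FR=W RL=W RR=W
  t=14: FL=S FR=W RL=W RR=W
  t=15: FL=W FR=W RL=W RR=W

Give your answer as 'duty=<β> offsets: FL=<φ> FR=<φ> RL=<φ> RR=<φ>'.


duty β = stance ticks per leg = 4
FL: stance ticks = 4; W→S at t=11 → φ=5
FR: stance ticks = 4; W→S at t=3 → φ=13
RL: stance ticks = 4; W→S at t=9 → φ=7
RR: stance ticks = 4; W→S at t=4 → φ=12

duty=4 offsets: FL=5 FR=13 RL=7 RR=12


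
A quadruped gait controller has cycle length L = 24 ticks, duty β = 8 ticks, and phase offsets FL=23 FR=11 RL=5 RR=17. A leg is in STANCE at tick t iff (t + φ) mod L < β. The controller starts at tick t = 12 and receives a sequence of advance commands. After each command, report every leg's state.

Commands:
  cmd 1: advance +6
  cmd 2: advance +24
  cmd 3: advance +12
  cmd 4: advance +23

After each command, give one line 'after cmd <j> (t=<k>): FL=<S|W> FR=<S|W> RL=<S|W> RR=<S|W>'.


start t=12: FL=W FR=W RL=W RR=S
cmd 1: advance +6 → t=18, phase=(17,5,23,11) → FL=W FR=S RL=W RR=W
cmd 2: advance +24 → t=42, phase=(17,5,23,11) → FL=W FR=S RL=W RR=W
cmd 3: advance +12 → t=54, phase=(5,17,11,23) → FL=S FR=W RL=W RR=W
cmd 4: advance +23 → t=77, phase=(4,16,10,22) → FL=S FR=W RL=W RR=W

after cmd 1 (t=18): FL=W FR=S RL=W RR=W
after cmd 2 (t=42): FL=W FR=S RL=W RR=W
after cmd 3 (t=54): FL=S FR=W RL=W RR=W
after cmd 4 (t=77): FL=S FR=W RL=W RR=W


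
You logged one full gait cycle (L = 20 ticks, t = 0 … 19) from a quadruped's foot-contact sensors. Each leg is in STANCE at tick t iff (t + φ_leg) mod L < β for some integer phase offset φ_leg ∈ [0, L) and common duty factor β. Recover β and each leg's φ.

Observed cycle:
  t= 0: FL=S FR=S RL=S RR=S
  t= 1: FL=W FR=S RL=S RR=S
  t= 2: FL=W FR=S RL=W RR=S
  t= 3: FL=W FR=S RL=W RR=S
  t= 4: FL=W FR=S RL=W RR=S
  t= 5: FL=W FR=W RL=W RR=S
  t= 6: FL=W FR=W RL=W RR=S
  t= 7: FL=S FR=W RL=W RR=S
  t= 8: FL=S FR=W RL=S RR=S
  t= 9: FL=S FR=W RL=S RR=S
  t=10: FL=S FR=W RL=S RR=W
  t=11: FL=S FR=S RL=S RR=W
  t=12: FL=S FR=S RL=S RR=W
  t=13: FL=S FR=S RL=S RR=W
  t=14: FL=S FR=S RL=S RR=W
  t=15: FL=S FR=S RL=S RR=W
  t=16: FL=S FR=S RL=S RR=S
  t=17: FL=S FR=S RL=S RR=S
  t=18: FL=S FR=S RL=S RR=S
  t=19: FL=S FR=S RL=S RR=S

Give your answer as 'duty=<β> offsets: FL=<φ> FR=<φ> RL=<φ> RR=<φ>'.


duty β = stance ticks per leg = 14
FL: stance ticks = 14; W→S at t=7 → φ=13
FR: stance ticks = 14; W→S at t=11 → φ=9
RL: stance ticks = 14; W→S at t=8 → φ=12
RR: stance ticks = 14; W→S at t=16 → φ=4

duty=14 offsets: FL=13 FR=9 RL=12 RR=4


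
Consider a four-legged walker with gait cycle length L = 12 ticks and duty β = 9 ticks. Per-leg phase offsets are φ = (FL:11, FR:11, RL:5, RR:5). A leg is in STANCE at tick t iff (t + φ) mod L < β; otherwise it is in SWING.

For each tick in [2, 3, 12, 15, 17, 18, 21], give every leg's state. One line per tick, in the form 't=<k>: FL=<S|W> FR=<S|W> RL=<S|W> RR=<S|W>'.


t=2: phase=(1,1,7,7) vs β=9 → FL=S FR=S RL=S RR=S
t=3: phase=(2,2,8,8) vs β=9 → FL=S FR=S RL=S RR=S
t=12: phase=(11,11,5,5) vs β=9 → FL=W FR=W RL=S RR=S
t=15: phase=(2,2,8,8) vs β=9 → FL=S FR=S RL=S RR=S
t=17: phase=(4,4,10,10) vs β=9 → FL=S FR=S RL=W RR=W
t=18: phase=(5,5,11,11) vs β=9 → FL=S FR=S RL=W RR=W
t=21: phase=(8,8,2,2) vs β=9 → FL=S FR=S RL=S RR=S

t=2: FL=S FR=S RL=S RR=S
t=3: FL=S FR=S RL=S RR=S
t=12: FL=W FR=W RL=S RR=S
t=15: FL=S FR=S RL=S RR=S
t=17: FL=S FR=S RL=W RR=W
t=18: FL=S FR=S RL=W RR=W
t=21: FL=S FR=S RL=S RR=S


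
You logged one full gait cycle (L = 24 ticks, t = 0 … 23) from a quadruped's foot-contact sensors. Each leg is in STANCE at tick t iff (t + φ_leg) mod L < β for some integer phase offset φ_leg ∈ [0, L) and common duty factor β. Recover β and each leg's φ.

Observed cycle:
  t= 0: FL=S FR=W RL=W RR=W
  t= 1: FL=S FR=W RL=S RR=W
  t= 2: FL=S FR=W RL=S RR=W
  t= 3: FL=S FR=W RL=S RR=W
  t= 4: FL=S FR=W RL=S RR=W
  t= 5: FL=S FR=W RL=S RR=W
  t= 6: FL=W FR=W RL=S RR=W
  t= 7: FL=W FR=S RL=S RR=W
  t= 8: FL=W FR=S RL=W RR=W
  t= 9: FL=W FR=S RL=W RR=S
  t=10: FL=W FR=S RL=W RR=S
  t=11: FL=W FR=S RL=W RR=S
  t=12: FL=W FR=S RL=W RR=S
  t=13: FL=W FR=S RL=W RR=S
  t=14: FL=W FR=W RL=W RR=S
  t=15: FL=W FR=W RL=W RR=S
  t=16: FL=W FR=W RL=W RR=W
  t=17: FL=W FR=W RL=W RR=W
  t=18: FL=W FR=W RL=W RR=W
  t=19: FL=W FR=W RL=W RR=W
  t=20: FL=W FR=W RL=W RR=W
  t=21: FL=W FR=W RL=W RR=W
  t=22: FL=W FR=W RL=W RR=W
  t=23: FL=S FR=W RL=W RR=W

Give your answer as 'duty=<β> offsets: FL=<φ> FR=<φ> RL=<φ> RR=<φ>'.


duty β = stance ticks per leg = 7
FL: stance ticks = 7; W→S at t=23 → φ=1
FR: stance ticks = 7; W→S at t=7 → φ=17
RL: stance ticks = 7; W→S at t=1 → φ=23
RR: stance ticks = 7; W→S at t=9 → φ=15

duty=7 offsets: FL=1 FR=17 RL=23 RR=15


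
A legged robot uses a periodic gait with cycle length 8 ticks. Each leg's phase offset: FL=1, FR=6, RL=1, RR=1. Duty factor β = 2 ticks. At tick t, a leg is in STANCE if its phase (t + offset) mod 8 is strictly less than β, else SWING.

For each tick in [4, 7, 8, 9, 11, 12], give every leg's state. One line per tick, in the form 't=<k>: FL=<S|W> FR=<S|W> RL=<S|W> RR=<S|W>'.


t=4: phase=(5,2,5,5) vs β=2 → FL=W FR=W RL=W RR=W
t=7: phase=(0,5,0,0) vs β=2 → FL=S FR=W RL=S RR=S
t=8: phase=(1,6,1,1) vs β=2 → FL=S FR=W RL=S RR=S
t=9: phase=(2,7,2,2) vs β=2 → FL=W FR=W RL=W RR=W
t=11: phase=(4,1,4,4) vs β=2 → FL=W FR=S RL=W RR=W
t=12: phase=(5,2,5,5) vs β=2 → FL=W FR=W RL=W RR=W

t=4: FL=W FR=W RL=W RR=W
t=7: FL=S FR=W RL=S RR=S
t=8: FL=S FR=W RL=S RR=S
t=9: FL=W FR=W RL=W RR=W
t=11: FL=W FR=S RL=W RR=W
t=12: FL=W FR=W RL=W RR=W


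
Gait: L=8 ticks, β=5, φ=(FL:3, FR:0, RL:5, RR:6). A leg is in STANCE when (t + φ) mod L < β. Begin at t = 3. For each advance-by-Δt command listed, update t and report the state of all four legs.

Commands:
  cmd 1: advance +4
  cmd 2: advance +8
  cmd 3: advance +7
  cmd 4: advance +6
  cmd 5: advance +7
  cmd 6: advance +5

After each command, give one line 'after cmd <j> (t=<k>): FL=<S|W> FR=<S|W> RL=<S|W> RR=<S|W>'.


start t=3: FL=W FR=S RL=S RR=S
cmd 1: advance +4 → t=7, phase=(2,7,4,5) → FL=S FR=W RL=S RR=W
cmd 2: advance +8 → t=15, phase=(2,7,4,5) → FL=S FR=W RL=S RR=W
cmd 3: advance +7 → t=22, phase=(1,6,3,4) → FL=S FR=W RL=S RR=S
cmd 4: advance +6 → t=28, phase=(7,4,1,2) → FL=W FR=S RL=S RR=S
cmd 5: advance +7 → t=35, phase=(6,3,0,1) → FL=W FR=S RL=S RR=S
cmd 6: advance +5 → t=40, phase=(3,0,5,6) → FL=S FR=S RL=W RR=W

after cmd 1 (t=7): FL=S FR=W RL=S RR=W
after cmd 2 (t=15): FL=S FR=W RL=S RR=W
after cmd 3 (t=22): FL=S FR=W RL=S RR=S
after cmd 4 (t=28): FL=W FR=S RL=S RR=S
after cmd 5 (t=35): FL=W FR=S RL=S RR=S
after cmd 6 (t=40): FL=S FR=S RL=W RR=W


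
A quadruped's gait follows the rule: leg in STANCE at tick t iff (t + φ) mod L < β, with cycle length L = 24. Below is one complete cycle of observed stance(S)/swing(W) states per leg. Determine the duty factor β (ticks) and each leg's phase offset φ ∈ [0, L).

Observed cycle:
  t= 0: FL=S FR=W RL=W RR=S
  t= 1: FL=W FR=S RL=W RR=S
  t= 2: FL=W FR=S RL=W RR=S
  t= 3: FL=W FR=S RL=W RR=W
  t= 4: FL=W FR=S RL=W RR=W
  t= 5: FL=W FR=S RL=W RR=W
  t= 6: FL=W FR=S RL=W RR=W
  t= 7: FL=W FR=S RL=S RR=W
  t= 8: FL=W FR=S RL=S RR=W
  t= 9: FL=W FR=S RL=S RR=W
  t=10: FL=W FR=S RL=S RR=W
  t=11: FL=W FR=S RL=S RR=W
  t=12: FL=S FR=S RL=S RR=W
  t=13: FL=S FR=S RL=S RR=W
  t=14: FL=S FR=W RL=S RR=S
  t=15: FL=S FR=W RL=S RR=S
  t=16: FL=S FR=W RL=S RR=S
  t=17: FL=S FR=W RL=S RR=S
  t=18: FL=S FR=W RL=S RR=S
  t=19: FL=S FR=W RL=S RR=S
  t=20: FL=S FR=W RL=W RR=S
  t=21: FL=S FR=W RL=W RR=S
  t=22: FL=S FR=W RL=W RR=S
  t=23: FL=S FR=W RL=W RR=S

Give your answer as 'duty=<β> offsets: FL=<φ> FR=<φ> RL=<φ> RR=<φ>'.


duty β = stance ticks per leg = 13
FL: stance ticks = 13; W→S at t=12 → φ=12
FR: stance ticks = 13; W→S at t=1 → φ=23
RL: stance ticks = 13; W→S at t=7 → φ=17
RR: stance ticks = 13; W→S at t=14 → φ=10

duty=13 offsets: FL=12 FR=23 RL=17 RR=10


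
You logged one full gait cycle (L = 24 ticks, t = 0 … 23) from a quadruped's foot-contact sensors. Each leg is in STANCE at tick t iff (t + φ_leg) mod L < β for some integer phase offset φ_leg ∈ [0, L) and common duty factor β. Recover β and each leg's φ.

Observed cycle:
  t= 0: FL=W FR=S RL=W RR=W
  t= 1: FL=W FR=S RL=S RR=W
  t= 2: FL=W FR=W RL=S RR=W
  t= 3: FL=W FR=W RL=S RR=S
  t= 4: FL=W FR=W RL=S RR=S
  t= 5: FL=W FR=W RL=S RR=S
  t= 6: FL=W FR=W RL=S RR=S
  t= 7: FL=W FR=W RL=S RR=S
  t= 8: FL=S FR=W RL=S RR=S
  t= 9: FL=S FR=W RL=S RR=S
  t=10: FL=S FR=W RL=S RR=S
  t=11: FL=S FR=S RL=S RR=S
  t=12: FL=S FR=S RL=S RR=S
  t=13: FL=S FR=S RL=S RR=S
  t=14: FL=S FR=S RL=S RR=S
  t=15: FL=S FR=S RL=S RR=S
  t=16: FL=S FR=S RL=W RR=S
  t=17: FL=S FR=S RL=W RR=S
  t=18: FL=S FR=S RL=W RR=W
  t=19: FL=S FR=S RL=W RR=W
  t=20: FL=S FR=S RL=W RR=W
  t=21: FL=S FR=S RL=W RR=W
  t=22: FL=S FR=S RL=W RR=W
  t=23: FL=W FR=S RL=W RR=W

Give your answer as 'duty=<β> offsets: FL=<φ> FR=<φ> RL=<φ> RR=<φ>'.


duty=15 offsets: FL=16 FR=13 RL=23 RR=21

duty β = stance ticks per leg = 15
FL: stance ticks = 15; W→S at t=8 → φ=16
FR: stance ticks = 15; W→S at t=11 → φ=13
RL: stance ticks = 15; W→S at t=1 → φ=23
RR: stance ticks = 15; W→S at t=3 → φ=21


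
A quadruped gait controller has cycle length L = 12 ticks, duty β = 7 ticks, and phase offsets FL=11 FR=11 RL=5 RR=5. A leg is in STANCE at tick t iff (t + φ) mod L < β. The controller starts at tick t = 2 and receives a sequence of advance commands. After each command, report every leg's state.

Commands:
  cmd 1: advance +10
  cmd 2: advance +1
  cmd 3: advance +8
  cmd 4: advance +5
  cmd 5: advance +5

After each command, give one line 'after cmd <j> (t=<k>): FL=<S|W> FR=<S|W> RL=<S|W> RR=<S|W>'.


start t=2: FL=S FR=S RL=W RR=W
cmd 1: advance +10 → t=12, phase=(11,11,5,5) → FL=W FR=W RL=S RR=S
cmd 2: advance +1 → t=13, phase=(0,0,6,6) → FL=S FR=S RL=S RR=S
cmd 3: advance +8 → t=21, phase=(8,8,2,2) → FL=W FR=W RL=S RR=S
cmd 4: advance +5 → t=26, phase=(1,1,7,7) → FL=S FR=S RL=W RR=W
cmd 5: advance +5 → t=31, phase=(6,6,0,0) → FL=S FR=S RL=S RR=S

after cmd 1 (t=12): FL=W FR=W RL=S RR=S
after cmd 2 (t=13): FL=S FR=S RL=S RR=S
after cmd 3 (t=21): FL=W FR=W RL=S RR=S
after cmd 4 (t=26): FL=S FR=S RL=W RR=W
after cmd 5 (t=31): FL=S FR=S RL=S RR=S


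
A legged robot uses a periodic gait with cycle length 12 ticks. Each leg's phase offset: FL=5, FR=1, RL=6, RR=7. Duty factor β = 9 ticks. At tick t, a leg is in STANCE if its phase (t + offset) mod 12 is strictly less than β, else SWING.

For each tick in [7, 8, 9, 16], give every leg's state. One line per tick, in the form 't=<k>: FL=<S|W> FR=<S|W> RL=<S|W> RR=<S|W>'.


t=7: FL=S FR=S RL=S RR=S
t=8: FL=S FR=W RL=S RR=S
t=9: FL=S FR=W RL=S RR=S
t=16: FL=W FR=S RL=W RR=W

t=7: phase=(0,8,1,2) vs β=9 → FL=S FR=S RL=S RR=S
t=8: phase=(1,9,2,3) vs β=9 → FL=S FR=W RL=S RR=S
t=9: phase=(2,10,3,4) vs β=9 → FL=S FR=W RL=S RR=S
t=16: phase=(9,5,10,11) vs β=9 → FL=W FR=S RL=W RR=W


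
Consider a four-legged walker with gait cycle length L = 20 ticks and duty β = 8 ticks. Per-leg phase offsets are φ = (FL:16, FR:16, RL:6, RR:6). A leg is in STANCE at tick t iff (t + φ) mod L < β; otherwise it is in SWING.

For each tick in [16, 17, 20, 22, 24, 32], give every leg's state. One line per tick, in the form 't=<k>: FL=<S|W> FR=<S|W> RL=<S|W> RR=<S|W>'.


t=16: FL=W FR=W RL=S RR=S
t=17: FL=W FR=W RL=S RR=S
t=20: FL=W FR=W RL=S RR=S
t=22: FL=W FR=W RL=W RR=W
t=24: FL=S FR=S RL=W RR=W
t=32: FL=W FR=W RL=W RR=W

t=16: phase=(12,12,2,2) vs β=8 → FL=W FR=W RL=S RR=S
t=17: phase=(13,13,3,3) vs β=8 → FL=W FR=W RL=S RR=S
t=20: phase=(16,16,6,6) vs β=8 → FL=W FR=W RL=S RR=S
t=22: phase=(18,18,8,8) vs β=8 → FL=W FR=W RL=W RR=W
t=24: phase=(0,0,10,10) vs β=8 → FL=S FR=S RL=W RR=W
t=32: phase=(8,8,18,18) vs β=8 → FL=W FR=W RL=W RR=W


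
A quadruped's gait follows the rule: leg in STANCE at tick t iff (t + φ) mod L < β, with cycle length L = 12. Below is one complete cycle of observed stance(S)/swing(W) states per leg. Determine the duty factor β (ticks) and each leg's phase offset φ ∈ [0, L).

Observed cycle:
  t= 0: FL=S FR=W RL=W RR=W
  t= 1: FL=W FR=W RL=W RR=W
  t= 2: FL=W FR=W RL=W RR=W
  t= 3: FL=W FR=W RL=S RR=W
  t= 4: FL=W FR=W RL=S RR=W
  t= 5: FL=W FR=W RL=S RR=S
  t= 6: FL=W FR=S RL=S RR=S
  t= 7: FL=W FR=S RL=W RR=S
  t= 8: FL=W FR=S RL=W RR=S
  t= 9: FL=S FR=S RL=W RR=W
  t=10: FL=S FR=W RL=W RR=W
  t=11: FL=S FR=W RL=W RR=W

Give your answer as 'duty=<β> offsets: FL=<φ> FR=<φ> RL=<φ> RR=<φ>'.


duty β = stance ticks per leg = 4
FL: stance ticks = 4; W→S at t=9 → φ=3
FR: stance ticks = 4; W→S at t=6 → φ=6
RL: stance ticks = 4; W→S at t=3 → φ=9
RR: stance ticks = 4; W→S at t=5 → φ=7

duty=4 offsets: FL=3 FR=6 RL=9 RR=7


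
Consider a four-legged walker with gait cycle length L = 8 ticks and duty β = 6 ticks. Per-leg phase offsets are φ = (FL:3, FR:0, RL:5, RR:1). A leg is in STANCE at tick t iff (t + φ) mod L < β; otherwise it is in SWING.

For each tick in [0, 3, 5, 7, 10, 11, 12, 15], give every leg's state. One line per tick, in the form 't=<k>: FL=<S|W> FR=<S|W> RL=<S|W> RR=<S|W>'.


t=0: FL=S FR=S RL=S RR=S
t=3: FL=W FR=S RL=S RR=S
t=5: FL=S FR=S RL=S RR=W
t=7: FL=S FR=W RL=S RR=S
t=10: FL=S FR=S RL=W RR=S
t=11: FL=W FR=S RL=S RR=S
t=12: FL=W FR=S RL=S RR=S
t=15: FL=S FR=W RL=S RR=S

t=0: phase=(3,0,5,1) vs β=6 → FL=S FR=S RL=S RR=S
t=3: phase=(6,3,0,4) vs β=6 → FL=W FR=S RL=S RR=S
t=5: phase=(0,5,2,6) vs β=6 → FL=S FR=S RL=S RR=W
t=7: phase=(2,7,4,0) vs β=6 → FL=S FR=W RL=S RR=S
t=10: phase=(5,2,7,3) vs β=6 → FL=S FR=S RL=W RR=S
t=11: phase=(6,3,0,4) vs β=6 → FL=W FR=S RL=S RR=S
t=12: phase=(7,4,1,5) vs β=6 → FL=W FR=S RL=S RR=S
t=15: phase=(2,7,4,0) vs β=6 → FL=S FR=W RL=S RR=S


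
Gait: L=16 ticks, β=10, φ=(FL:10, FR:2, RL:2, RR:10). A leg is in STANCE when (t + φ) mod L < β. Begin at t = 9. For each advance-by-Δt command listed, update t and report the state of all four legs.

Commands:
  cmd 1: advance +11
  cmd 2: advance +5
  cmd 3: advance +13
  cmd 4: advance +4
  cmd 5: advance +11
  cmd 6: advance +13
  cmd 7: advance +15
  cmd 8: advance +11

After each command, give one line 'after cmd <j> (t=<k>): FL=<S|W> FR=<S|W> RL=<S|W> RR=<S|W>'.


start t=9: FL=S FR=W RL=W RR=S
cmd 1: advance +11 → t=20, phase=(14,6,6,14) → FL=W FR=S RL=S RR=W
cmd 2: advance +5 → t=25, phase=(3,11,11,3) → FL=S FR=W RL=W RR=S
cmd 3: advance +13 → t=38, phase=(0,8,8,0) → FL=S FR=S RL=S RR=S
cmd 4: advance +4 → t=42, phase=(4,12,12,4) → FL=S FR=W RL=W RR=S
cmd 5: advance +11 → t=53, phase=(15,7,7,15) → FL=W FR=S RL=S RR=W
cmd 6: advance +13 → t=66, phase=(12,4,4,12) → FL=W FR=S RL=S RR=W
cmd 7: advance +15 → t=81, phase=(11,3,3,11) → FL=W FR=S RL=S RR=W
cmd 8: advance +11 → t=92, phase=(6,14,14,6) → FL=S FR=W RL=W RR=S

after cmd 1 (t=20): FL=W FR=S RL=S RR=W
after cmd 2 (t=25): FL=S FR=W RL=W RR=S
after cmd 3 (t=38): FL=S FR=S RL=S RR=S
after cmd 4 (t=42): FL=S FR=W RL=W RR=S
after cmd 5 (t=53): FL=W FR=S RL=S RR=W
after cmd 6 (t=66): FL=W FR=S RL=S RR=W
after cmd 7 (t=81): FL=W FR=S RL=S RR=W
after cmd 8 (t=92): FL=S FR=W RL=W RR=S


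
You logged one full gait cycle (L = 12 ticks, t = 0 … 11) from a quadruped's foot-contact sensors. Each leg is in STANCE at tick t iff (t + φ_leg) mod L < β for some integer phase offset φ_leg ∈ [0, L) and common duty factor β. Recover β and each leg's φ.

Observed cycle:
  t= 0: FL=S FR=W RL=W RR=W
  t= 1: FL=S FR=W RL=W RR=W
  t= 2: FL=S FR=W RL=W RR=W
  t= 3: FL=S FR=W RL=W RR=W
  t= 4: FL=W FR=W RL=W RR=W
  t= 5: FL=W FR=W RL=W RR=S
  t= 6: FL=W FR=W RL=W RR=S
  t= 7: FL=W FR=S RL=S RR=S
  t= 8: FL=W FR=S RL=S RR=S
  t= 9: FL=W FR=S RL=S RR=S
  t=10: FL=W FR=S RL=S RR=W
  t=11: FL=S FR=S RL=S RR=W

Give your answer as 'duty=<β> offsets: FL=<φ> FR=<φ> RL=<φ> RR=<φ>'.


duty=5 offsets: FL=1 FR=5 RL=5 RR=7

duty β = stance ticks per leg = 5
FL: stance ticks = 5; W→S at t=11 → φ=1
FR: stance ticks = 5; W→S at t=7 → φ=5
RL: stance ticks = 5; W→S at t=7 → φ=5
RR: stance ticks = 5; W→S at t=5 → φ=7


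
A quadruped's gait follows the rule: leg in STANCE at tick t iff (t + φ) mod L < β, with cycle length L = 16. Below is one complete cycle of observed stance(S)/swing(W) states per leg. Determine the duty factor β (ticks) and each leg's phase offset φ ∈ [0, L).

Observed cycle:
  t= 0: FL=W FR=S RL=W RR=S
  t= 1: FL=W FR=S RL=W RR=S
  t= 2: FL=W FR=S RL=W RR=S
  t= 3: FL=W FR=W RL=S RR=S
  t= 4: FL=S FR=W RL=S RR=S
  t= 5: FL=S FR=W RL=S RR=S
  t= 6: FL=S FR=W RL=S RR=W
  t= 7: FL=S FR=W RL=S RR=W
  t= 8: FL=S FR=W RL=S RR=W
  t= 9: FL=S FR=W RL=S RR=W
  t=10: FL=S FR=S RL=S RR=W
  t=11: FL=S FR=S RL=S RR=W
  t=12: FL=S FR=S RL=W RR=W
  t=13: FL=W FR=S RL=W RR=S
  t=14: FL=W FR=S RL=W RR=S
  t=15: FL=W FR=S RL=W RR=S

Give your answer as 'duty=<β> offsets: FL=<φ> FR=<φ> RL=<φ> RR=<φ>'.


duty β = stance ticks per leg = 9
FL: stance ticks = 9; W→S at t=4 → φ=12
FR: stance ticks = 9; W→S at t=10 → φ=6
RL: stance ticks = 9; W→S at t=3 → φ=13
RR: stance ticks = 9; W→S at t=13 → φ=3

duty=9 offsets: FL=12 FR=6 RL=13 RR=3


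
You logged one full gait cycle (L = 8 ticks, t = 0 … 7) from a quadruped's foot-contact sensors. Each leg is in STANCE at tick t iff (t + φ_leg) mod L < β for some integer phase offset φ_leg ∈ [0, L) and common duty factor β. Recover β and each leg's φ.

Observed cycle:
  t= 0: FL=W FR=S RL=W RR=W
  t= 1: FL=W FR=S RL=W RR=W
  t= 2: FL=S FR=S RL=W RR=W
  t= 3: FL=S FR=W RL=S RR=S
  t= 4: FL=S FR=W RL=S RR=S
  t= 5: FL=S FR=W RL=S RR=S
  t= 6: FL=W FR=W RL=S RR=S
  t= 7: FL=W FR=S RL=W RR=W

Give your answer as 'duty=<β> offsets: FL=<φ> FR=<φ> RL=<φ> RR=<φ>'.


duty β = stance ticks per leg = 4
FL: stance ticks = 4; W→S at t=2 → φ=6
FR: stance ticks = 4; W→S at t=7 → φ=1
RL: stance ticks = 4; W→S at t=3 → φ=5
RR: stance ticks = 4; W→S at t=3 → φ=5

duty=4 offsets: FL=6 FR=1 RL=5 RR=5


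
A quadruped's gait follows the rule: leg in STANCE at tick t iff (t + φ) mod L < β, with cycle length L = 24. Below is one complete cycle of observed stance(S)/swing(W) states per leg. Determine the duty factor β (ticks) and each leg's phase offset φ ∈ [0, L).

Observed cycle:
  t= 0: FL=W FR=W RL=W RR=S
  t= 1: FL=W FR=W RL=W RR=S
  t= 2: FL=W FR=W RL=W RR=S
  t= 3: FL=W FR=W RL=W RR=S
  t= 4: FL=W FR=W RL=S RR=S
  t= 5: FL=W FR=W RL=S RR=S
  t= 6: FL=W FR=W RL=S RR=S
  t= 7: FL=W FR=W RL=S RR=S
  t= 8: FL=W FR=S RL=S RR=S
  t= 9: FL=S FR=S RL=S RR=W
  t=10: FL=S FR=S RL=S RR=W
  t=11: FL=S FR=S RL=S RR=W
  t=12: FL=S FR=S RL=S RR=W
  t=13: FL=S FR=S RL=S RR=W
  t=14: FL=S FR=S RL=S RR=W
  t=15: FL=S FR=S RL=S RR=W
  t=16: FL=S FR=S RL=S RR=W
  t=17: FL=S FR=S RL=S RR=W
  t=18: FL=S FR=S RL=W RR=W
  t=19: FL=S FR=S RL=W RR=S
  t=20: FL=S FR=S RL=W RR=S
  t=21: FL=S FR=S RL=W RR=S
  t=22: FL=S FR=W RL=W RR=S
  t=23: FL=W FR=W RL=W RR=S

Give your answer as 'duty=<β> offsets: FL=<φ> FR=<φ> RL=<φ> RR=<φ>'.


duty=14 offsets: FL=15 FR=16 RL=20 RR=5

duty β = stance ticks per leg = 14
FL: stance ticks = 14; W→S at t=9 → φ=15
FR: stance ticks = 14; W→S at t=8 → φ=16
RL: stance ticks = 14; W→S at t=4 → φ=20
RR: stance ticks = 14; W→S at t=19 → φ=5
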